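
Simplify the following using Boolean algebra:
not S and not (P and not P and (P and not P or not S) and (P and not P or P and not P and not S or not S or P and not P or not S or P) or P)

not S and not (P and not P and (P and not P or not S) and (P and not P or P and not P and not S or not S or P and not P or not S or P) or P)
= not S and not (P and not P and (P and not P or not S) and (P and not P or not S or P and not P or not S or P) or P)   — absorption
= not S and not (P and not P and (P and not P or not S) and (P and not P or not S or P) or P)   — idempotence
= not S and not (P and not P and (P and not P or not S) or P)   — absorption
= not S and not (P and not P or P)   — absorption
= not S and not P   — complement / identity

not S and not P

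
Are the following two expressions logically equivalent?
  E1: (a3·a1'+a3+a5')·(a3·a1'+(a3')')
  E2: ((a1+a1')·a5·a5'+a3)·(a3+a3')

E1: (a3·a1'+a3+a5')·(a3·a1'+(a3')')
    = (a3·a1'+a3+a5')·(a3·a1'+a3)   — double negation
    = a3·a1'+a3   — absorption
    = a3   — absorption
E2: ((a1+a1')·a5·a5'+a3)·(a3+a3')
    = (a1+a1')·a5·a5'+a3   — complement / identity
    = a5·a5'+a3   — complement / identity
    = a3   — complement / identity
Both reduce to a3, so they are equivalent.

Yes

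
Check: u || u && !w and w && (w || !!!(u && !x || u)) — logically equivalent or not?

No

E1: u || u && !w
    = u   [absorption]
E2: w && (w || !!!(u && !x || u))
    = w && (w || !(u && !x || u))   [double negation]
    = w && (w || !u)   [absorption]
    = w   [absorption]
These differ: at u=0, w=1, x=0, E1 = 0 but E2 = 1.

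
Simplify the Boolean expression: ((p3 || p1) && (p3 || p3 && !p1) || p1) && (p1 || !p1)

p3 || p1

((p3 || p1) && (p3 || p3 && !p1) || p1) && (p1 || !p1)
= ((p3 || p1) && p3 || p1) && (p1 || !p1)   (absorption)
= (p3 || p1) && p3 || p1   (complement / identity)
= p3 || p1   (absorption)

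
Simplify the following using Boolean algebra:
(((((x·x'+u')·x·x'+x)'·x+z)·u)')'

(((((x·x'+u')·x·x'+x)'·x+z)·u)')'
= (((x·x'+u')·x·x'+x)'·x+z)·u   [double negation]
= ((x·x'+x)'·x+z)·u   [absorption]
= (x'·x+z)·u   [complement / identity]
= z·u   [complement / identity]

z·u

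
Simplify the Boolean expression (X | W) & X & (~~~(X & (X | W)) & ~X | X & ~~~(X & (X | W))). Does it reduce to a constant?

0

(X | W) & X & (~~~(X & (X | W)) & ~X | X & ~~~(X & (X | W)))
= (X | W) & X & ~~~(X & (X | W))   (distribution)
= X & ~~~(X & (X | W))   (absorption)
= X & ~~~X   (absorption)
= X & ~X   (double negation)
= 0   (complement)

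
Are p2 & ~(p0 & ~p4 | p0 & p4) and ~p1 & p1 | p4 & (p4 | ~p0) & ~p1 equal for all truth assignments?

No

E1: p2 & ~(p0 & ~p4 | p0 & p4)
    = p2 & ~p0   [distribution]
E2: ~p1 & p1 | p4 & (p4 | ~p0) & ~p1
    = ~p1 & p1 | p4 & ~p1   [absorption]
    = p4 & ~p1   [complement / identity]
These differ: at p0=0, p1=1, p2=1, p4=1, E1 = 1 but E2 = 0.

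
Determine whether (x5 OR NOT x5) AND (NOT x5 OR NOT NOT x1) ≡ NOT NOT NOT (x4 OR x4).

No

E1: (x5 OR NOT x5) AND (NOT x5 OR NOT NOT x1)
    = NOT x5 OR NOT NOT x1   — complement / identity
    = NOT x5 OR x1   — double negation
E2: NOT NOT NOT (x4 OR x4)
    = NOT NOT NOT x4   — idempotence
    = NOT x4   — double negation
These differ: at x1=0, x4=1, x5=0, E1 = 1 but E2 = 0.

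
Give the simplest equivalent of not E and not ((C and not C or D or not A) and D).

not E and not D

not E and not ((C and not C or D or not A) and D)
= not E and not ((D or not A) and D)
= not E and not D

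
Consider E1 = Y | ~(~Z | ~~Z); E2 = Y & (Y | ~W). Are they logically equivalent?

E1: Y | ~(~Z | ~~Z)
    = Y | Z & ~Z   — De Morgan
    = Y   — complement / identity
E2: Y & (Y | ~W)
    = Y   — absorption
Both reduce to Y, so they are equivalent.

Yes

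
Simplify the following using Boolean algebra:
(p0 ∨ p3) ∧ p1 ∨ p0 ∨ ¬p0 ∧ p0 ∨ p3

(p0 ∨ p3) ∧ p1 ∨ p0 ∨ ¬p0 ∧ p0 ∨ p3
= (p0 ∨ p3) ∧ p1 ∨ p0 ∨ p3   (complement / identity)
= p0 ∨ p3   (absorption)

p0 ∨ p3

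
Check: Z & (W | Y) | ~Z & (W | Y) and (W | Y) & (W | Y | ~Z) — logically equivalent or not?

Yes

E1: Z & (W | Y) | ~Z & (W | Y)
    = W | Y   (distribution)
E2: (W | Y) & (W | Y | ~Z)
    = W | Y   (absorption)
Both reduce to W | Y, so they are equivalent.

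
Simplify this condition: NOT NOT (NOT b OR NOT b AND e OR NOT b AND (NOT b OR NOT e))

NOT NOT (NOT b OR NOT b AND e OR NOT b AND (NOT b OR NOT e))
= NOT NOT (NOT b OR NOT b AND (NOT b OR NOT e))   (absorption)
= NOT NOT (NOT b OR NOT b)   (absorption)
= NOT b OR NOT b   (double negation)
= NOT b   (idempotence)

NOT b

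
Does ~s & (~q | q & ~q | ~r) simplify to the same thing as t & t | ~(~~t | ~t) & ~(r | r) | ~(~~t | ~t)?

E1: ~s & (~q | q & ~q | ~r)
    = ~s & (~q | ~r)   [complement / identity]
E2: t & t | ~(~~t | ~t) & ~(r | r) | ~(~~t | ~t)
    = t & t | ~(~~t | ~t) & ~r | ~(~~t | ~t)   [idempotence]
    = t & t | ~(~~t | ~t)   [absorption]
    = t & t | ~t & t   [De Morgan]
    = t   [distribution]
These differ: at q=1, r=0, s=1, t=1, E1 = 0 but E2 = 1.

No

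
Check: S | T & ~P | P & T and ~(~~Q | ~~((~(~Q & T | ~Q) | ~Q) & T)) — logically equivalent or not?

No

E1: S | T & ~P | P & T
    = S | T   [distribution]
E2: ~(~~Q | ~~((~(~Q & T | ~Q) | ~Q) & T))
    = ~(~~Q | ~~((~~Q | ~Q) & T))   [absorption]
    = ~(~~Q | ~~((Q | ~Q) & T))   [double negation]
    = ~(~~Q | ~~T)   [complement / identity]
    = ~Q & ~T   [De Morgan]
These differ: at P=0, Q=0, S=0, T=0, E1 = 0 but E2 = 1.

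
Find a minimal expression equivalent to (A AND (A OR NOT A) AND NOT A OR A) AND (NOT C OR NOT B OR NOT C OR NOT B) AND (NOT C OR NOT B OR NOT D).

(A AND (A OR NOT A) AND NOT A OR A) AND (NOT C OR NOT B OR NOT C OR NOT B) AND (NOT C OR NOT B OR NOT D)
= (A AND NOT A OR A) AND (NOT C OR NOT B OR NOT C OR NOT B) AND (NOT C OR NOT B OR NOT D)   — complement / identity
= A AND (NOT C OR NOT B OR NOT C OR NOT B) AND (NOT C OR NOT B OR NOT D)   — complement / identity
= A AND ((NOT C OR NOT B) AND NOT D OR NOT C OR NOT B)   — distribution
= A AND (NOT C OR NOT B)   — absorption

A AND (NOT C OR NOT B)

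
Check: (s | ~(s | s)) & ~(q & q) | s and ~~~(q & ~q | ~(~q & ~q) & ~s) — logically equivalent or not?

E1: (s | ~(s | s)) & ~(q & q) | s
    = (s | ~s) & ~(q & q) | s   [idempotence]
    = (s | ~s) & ~q | s   [idempotence]
    = ~q | s   [complement / identity]
E2: ~~~(q & ~q | ~(~q & ~q) & ~s)
    = ~~~(~(~q & ~q) & ~s)   [complement / identity]
    = ~~~(~~q & ~s)   [idempotence]
    = ~~(~q | s)   [De Morgan]
    = ~q | s   [double negation]
Both reduce to ~q | s, so they are equivalent.

Yes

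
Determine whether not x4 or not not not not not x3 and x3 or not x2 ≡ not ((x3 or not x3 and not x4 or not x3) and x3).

No

E1: not x4 or not not not not not x3 and x3 or not x2
    = not x4 or not not not x3 and x3 or not x2
    = not x4 or not x3 and x3 or not x2
    = not x4 or not x2
E2: not ((x3 or not x3 and not x4 or not x3) and x3)
    = not ((x3 or not x3) and x3)
    = not x3
These differ: at x2=0, x3=1, x4=0, E1 = 1 but E2 = 0.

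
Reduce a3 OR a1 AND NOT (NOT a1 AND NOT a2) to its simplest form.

a3 OR a1 AND NOT (NOT a1 AND NOT a2)
= a3 OR a1 AND (a1 OR a2)   — De Morgan
= a3 OR a1   — absorption

a3 OR a1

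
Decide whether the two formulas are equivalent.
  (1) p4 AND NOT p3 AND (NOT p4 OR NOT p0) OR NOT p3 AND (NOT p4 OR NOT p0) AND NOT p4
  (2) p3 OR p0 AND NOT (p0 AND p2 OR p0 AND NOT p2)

E1: p4 AND NOT p3 AND (NOT p4 OR NOT p0) OR NOT p3 AND (NOT p4 OR NOT p0) AND NOT p4
    = NOT p3 AND (NOT p4 OR NOT p0)   — distribution
E2: p3 OR p0 AND NOT (p0 AND p2 OR p0 AND NOT p2)
    = p3 OR p0 AND NOT p0   — distribution
    = p3   — complement / identity
These differ: at p0=0, p2=0, p3=1, p4=0, E1 = 0 but E2 = 1.

No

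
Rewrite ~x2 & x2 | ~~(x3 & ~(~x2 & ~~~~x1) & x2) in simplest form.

~x2 & x2 | ~~(x3 & ~(~x2 & ~~~~x1) & x2)
= ~x2 & x2 | ~~(x3 & ~(~x2 & ~~x1) & x2)
= ~x2 & x2 | ~~(x3 & (x2 | ~x1) & x2)
= ~~(x3 & (x2 | ~x1) & x2)
= ~~(x3 & x2)
= x3 & x2

x3 & x2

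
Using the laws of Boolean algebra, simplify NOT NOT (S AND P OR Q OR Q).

S AND P OR Q

NOT NOT (S AND P OR Q OR Q)
= S AND P OR Q OR Q   (double negation)
= S AND P OR Q   (idempotence)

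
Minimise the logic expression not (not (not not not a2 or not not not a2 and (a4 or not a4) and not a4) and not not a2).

not (not (not not not a2 or not not not a2 and (a4 or not a4) and not a4) and not not a2)
= not (not (not not not a2 or not not not a2 and not a4) and not not a2)   — complement / identity
= not (not not not not a2 and not not a2)   — absorption
= not (not not a2 and not not a2)   — double negation
= not not not a2   — idempotence
= not a2   — double negation

not a2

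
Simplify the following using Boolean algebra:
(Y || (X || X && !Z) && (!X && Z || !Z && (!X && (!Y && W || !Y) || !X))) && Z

(Y || (X || X && !Z) && (!X && Z || !Z && (!X && (!Y && W || !Y) || !X))) && Z
= (Y || (X || X && !Z) && (!X && Z || !Z && (!X && !Y || !X))) && Z   [absorption]
= (Y || (X || X && !Z) && (!X && Z || !Z && !X)) && Z   [absorption]
= (Y || X && (!X && Z || !Z && !X)) && Z   [absorption]
= (Y || X && !X) && Z   [distribution]
= Y && Z   [complement / identity]

Y && Z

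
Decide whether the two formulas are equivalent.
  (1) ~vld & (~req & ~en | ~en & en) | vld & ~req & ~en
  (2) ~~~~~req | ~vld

No

E1: ~vld & (~req & ~en | ~en & en) | vld & ~req & ~en
    = ~vld & ~req & ~en | vld & ~req & ~en   [complement / identity]
    = ~req & ~en   [distribution]
E2: ~~~~~req | ~vld
    = ~~~req | ~vld   [double negation]
    = ~req | ~vld   [double negation]
These differ: at en=1, req=0, vld=0, E1 = 0 but E2 = 1.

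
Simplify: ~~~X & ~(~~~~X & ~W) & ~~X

~~~X & ~(~~~~X & ~W) & ~~X
= ~~~X & (~~~X | W) & ~~X   [De Morgan]
= ~~~X & ~~X   [absorption]
= ~X & ~~X   [double negation]
= ~X & X   [double negation]
= 0   [complement]

0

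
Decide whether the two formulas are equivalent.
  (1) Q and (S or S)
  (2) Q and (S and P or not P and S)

Yes

E1: Q and (S or S)
    = Q and S   (idempotence)
E2: Q and (S and P or not P and S)
    = Q and S   (distribution)
Both reduce to Q and S, so they are equivalent.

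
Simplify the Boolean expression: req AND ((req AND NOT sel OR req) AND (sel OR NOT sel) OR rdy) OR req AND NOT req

req

req AND ((req AND NOT sel OR req) AND (sel OR NOT sel) OR rdy) OR req AND NOT req
= req AND (req AND (sel OR NOT sel) OR rdy) OR req AND NOT req   (absorption)
= req AND (req OR rdy) OR req AND NOT req   (complement / identity)
= req OR req AND NOT req   (absorption)
= req   (complement / identity)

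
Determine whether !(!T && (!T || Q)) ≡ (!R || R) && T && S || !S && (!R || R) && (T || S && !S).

E1: !(!T && (!T || Q))
    = !!T
    = T
E2: (!R || R) && T && S || !S && (!R || R) && (T || S && !S)
    = (!R || R) && T && S || !S && (!R || R) && T
    = (!R || R) && T
    = T
Both reduce to T, so they are equivalent.

Yes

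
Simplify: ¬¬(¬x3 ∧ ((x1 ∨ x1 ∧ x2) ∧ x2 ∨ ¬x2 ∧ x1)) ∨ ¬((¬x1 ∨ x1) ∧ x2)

¬¬(¬x3 ∧ ((x1 ∨ x1 ∧ x2) ∧ x2 ∨ ¬x2 ∧ x1)) ∨ ¬((¬x1 ∨ x1) ∧ x2)
= ¬¬(¬x3 ∧ (x1 ∧ x2 ∨ ¬x2 ∧ x1)) ∨ ¬((¬x1 ∨ x1) ∧ x2)   (absorption)
= ¬¬(¬x3 ∧ (x1 ∧ x2 ∨ ¬x2 ∧ x1)) ∨ ¬x2   (complement / identity)
= ¬¬(¬x3 ∧ x1) ∨ ¬x2   (distribution)
= ¬x3 ∧ x1 ∨ ¬x2   (double negation)

¬x3 ∧ x1 ∨ ¬x2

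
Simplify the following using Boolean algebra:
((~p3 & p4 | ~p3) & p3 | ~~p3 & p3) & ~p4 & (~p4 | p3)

((~p3 & p4 | ~p3) & p3 | ~~p3 & p3) & ~p4 & (~p4 | p3)
= ((~p3 & p4 | ~p3) & p3 | p3 & p3) & ~p4 & (~p4 | p3)   (double negation)
= (~p3 & p3 | p3 & p3) & ~p4 & (~p4 | p3)   (absorption)
= (~p3 & p3 | p3 & p3) & ~p4   (absorption)
= p3 & ~p4   (distribution)

p3 & ~p4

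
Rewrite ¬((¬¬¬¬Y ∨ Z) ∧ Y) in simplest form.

¬((¬¬¬¬Y ∨ Z) ∧ Y)
= ¬((¬¬Y ∨ Z) ∧ Y)   [double negation]
= ¬((Y ∨ Z) ∧ Y)   [double negation]
= ¬Y   [absorption]

¬Y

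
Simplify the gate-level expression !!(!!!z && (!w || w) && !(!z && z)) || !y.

!z || !y

!!(!!!z && (!w || w) && !(!z && z)) || !y
= !!(!!!z && !(!z && z)) || !y   [complement / identity]
= !!(!z && !(!z && z)) || !y   [double negation]
= !(z || !z && z) || !y   [De Morgan]
= !z || !y   [complement / identity]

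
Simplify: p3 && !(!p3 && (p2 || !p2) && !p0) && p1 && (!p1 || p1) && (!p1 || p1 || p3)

p3 && p1

p3 && !(!p3 && (p2 || !p2) && !p0) && p1 && (!p1 || p1) && (!p1 || p1 || p3)
= p3 && !(!p3 && !p0) && p1 && (!p1 || p1) && (!p1 || p1 || p3)   — complement / identity
= p3 && !(!p3 && !p0) && p1 && (!p1 || p1)   — absorption
= p3 && (p3 || p0) && p1 && (!p1 || p1)   — De Morgan
= p3 && p1 && (!p1 || p1)   — absorption
= p3 && p1   — complement / identity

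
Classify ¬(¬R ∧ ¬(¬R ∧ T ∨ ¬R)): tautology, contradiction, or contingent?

tautology

¬(¬R ∧ ¬(¬R ∧ T ∨ ¬R))
= R ∨ ¬R ∧ T ∨ ¬R
= R ∨ ¬R
= True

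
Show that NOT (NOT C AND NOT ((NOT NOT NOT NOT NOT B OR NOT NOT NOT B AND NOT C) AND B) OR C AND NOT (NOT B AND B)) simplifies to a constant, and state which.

NOT (NOT C AND NOT ((NOT NOT NOT NOT NOT B OR NOT NOT NOT B AND NOT C) AND B) OR C AND NOT (NOT B AND B))
= NOT (NOT C AND NOT ((NOT NOT NOT B OR NOT NOT NOT B AND NOT C) AND B) OR C AND NOT (NOT B AND B))
= NOT (NOT C AND NOT (NOT NOT NOT B AND B) OR C AND NOT (NOT B AND B))
= NOT (NOT C AND NOT (NOT B AND B) OR C AND NOT (NOT B AND B))
= NOT NOT (NOT B AND B)
= NOT B AND B
= FALSE

FALSE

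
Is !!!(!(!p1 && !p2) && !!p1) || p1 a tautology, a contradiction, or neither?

tautology

!!!(!(!p1 && !p2) && !!p1) || p1
= !!(!p1 && !p2 || !p1) || p1
= !!!p1 || p1
= !p1 || p1
= true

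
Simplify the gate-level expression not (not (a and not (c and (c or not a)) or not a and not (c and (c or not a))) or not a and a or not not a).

not (not (a and not (c and (c or not a)) or not a and not (c and (c or not a))) or not a and a or not not a)
= not (not not (c and (c or not a)) or not a and a or not not a)   (distribution)
= not (not not c or not a and a or not not a)   (absorption)
= not (not not c or not not a)   (complement / identity)
= not c and not a   (De Morgan)

not c and not a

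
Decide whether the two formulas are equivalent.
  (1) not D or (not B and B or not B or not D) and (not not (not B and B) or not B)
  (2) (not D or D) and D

No

E1: not D or (not B and B or not B or not D) and (not not (not B and B) or not B)
    = not D or (not B and B or not B or not D) and (not B and B or not B)   [double negation]
    = not D or not B and B or not B   [absorption]
    = not D or not B   [complement / identity]
E2: (not D or D) and D
    = D   [complement / identity]
These differ: at B=1, D=0, E1 = 1 but E2 = 0.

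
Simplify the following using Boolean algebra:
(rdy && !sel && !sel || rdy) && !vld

rdy && !vld

(rdy && !sel && !sel || rdy) && !vld
= (rdy && !sel || rdy) && !vld   (idempotence)
= rdy && !vld   (absorption)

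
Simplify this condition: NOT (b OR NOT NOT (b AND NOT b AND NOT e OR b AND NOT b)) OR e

NOT b OR e

NOT (b OR NOT NOT (b AND NOT b AND NOT e OR b AND NOT b)) OR e
= NOT (b OR b AND NOT b AND NOT e OR b AND NOT b) OR e   [double negation]
= NOT (b OR b AND NOT b) OR e   [absorption]
= NOT b OR e   [complement / identity]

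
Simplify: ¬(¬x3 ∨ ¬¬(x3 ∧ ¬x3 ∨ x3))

False

¬(¬x3 ∨ ¬¬(x3 ∧ ¬x3 ∨ x3))
= ¬(¬x3 ∨ ¬¬x3)   (complement / identity)
= x3 ∧ ¬x3   (De Morgan)
= False   (complement)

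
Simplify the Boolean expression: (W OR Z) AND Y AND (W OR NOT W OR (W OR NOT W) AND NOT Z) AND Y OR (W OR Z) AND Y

(W OR Z) AND Y

(W OR Z) AND Y AND (W OR NOT W OR (W OR NOT W) AND NOT Z) AND Y OR (W OR Z) AND Y
= (W OR Z) AND Y AND (W OR NOT W) AND Y OR (W OR Z) AND Y   [absorption]
= (W OR Z) AND Y AND Y OR (W OR Z) AND Y   [complement / identity]
= (W OR Z) AND Y   [absorption]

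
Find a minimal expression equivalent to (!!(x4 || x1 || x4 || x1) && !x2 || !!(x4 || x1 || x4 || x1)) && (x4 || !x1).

(!!(x4 || x1 || x4 || x1) && !x2 || !!(x4 || x1 || x4 || x1)) && (x4 || !x1)
= !!(x4 || x1 || x4 || x1) && (x4 || !x1)   (absorption)
= !!(x4 || x1) && (x4 || !x1)   (idempotence)
= (x4 || x1) && (x4 || !x1)   (double negation)
= x4 || x1 && !x1   (distribution)
= x4   (complement / identity)

x4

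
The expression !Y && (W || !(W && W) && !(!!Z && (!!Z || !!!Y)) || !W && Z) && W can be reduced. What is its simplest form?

!Y && (W || !(W && W) && !(!!Z && (!!Z || !!!Y)) || !W && Z) && W
= !Y && (W || !(W && W) && !(!!Z && (!!Z || !Y)) || !W && Z) && W   (double negation)
= !Y && (W || !W && !(!!Z && (!!Z || !Y)) || !W && Z) && W   (idempotence)
= !Y && (W || !W && !!!Z || !W && Z) && W   (absorption)
= !Y && (W || !W && !Z || !W && Z) && W   (double negation)
= !Y && (W || !W) && W   (distribution)
= !Y && W   (complement / identity)

!Y && W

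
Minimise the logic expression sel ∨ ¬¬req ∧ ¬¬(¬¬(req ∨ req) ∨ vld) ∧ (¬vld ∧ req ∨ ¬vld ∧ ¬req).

sel ∨ ¬¬req ∧ ¬¬(¬¬(req ∨ req) ∨ vld) ∧ (¬vld ∧ req ∨ ¬vld ∧ ¬req)
= sel ∨ ¬¬req ∧ ¬¬(¬¬req ∨ vld) ∧ (¬vld ∧ req ∨ ¬vld ∧ ¬req)   [idempotence]
= sel ∨ ¬¬req ∧ (¬¬req ∨ vld) ∧ (¬vld ∧ req ∨ ¬vld ∧ ¬req)   [double negation]
= sel ∨ ¬¬req ∧ (¬vld ∧ req ∨ ¬vld ∧ ¬req)   [absorption]
= sel ∨ ¬¬req ∧ ¬vld   [distribution]
= sel ∨ req ∧ ¬vld   [double negation]

sel ∨ req ∧ ¬vld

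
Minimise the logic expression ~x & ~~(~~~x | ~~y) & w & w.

~x & w

~x & ~~(~~~x | ~~y) & w & w
= ~x & ~(~~x & ~y) & w & w   (De Morgan)
= ~x & (~x | y) & w & w   (De Morgan)
= ~x & w & w   (absorption)
= ~x & w   (idempotence)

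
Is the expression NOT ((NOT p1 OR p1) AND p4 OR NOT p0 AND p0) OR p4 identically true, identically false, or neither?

NOT ((NOT p1 OR p1) AND p4 OR NOT p0 AND p0) OR p4
= NOT ((NOT p1 OR p1) AND p4) OR p4
= NOT p4 OR p4
= TRUE

identically true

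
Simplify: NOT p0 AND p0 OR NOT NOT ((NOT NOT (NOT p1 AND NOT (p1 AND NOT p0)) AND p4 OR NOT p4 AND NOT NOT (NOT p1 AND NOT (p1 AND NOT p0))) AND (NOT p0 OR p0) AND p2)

NOT p1 AND p2

NOT p0 AND p0 OR NOT NOT ((NOT NOT (NOT p1 AND NOT (p1 AND NOT p0)) AND p4 OR NOT p4 AND NOT NOT (NOT p1 AND NOT (p1 AND NOT p0))) AND (NOT p0 OR p0) AND p2)
= NOT p0 AND p0 OR NOT NOT (NOT NOT (NOT p1 AND NOT (p1 AND NOT p0)) AND (NOT p0 OR p0) AND p2)
= NOT p0 AND p0 OR NOT NOT (NOT (p1 OR p1 AND NOT p0) AND (NOT p0 OR p0) AND p2)
= NOT p0 AND p0 OR NOT (p1 OR p1 AND NOT p0) AND (NOT p0 OR p0) AND p2
= NOT (p1 OR p1 AND NOT p0) AND (NOT p0 OR p0) AND p2
= NOT p1 AND (NOT p0 OR p0) AND p2
= NOT p1 AND p2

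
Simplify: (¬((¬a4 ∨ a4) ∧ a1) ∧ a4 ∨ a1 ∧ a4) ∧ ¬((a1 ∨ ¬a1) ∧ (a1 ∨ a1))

a4 ∧ ¬a1

(¬((¬a4 ∨ a4) ∧ a1) ∧ a4 ∨ a1 ∧ a4) ∧ ¬((a1 ∨ ¬a1) ∧ (a1 ∨ a1))
= (¬a1 ∧ a4 ∨ a1 ∧ a4) ∧ ¬((a1 ∨ ¬a1) ∧ (a1 ∨ a1))   (complement / identity)
= a4 ∧ ¬((a1 ∨ ¬a1) ∧ (a1 ∨ a1))   (distribution)
= a4 ∧ ¬((a1 ∨ ¬a1) ∧ a1)   (idempotence)
= a4 ∧ ¬a1   (complement / identity)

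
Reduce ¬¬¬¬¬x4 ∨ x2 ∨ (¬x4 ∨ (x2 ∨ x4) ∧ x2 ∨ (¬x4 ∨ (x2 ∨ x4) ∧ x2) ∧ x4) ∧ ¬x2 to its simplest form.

¬¬¬¬¬x4 ∨ x2 ∨ (¬x4 ∨ (x2 ∨ x4) ∧ x2 ∨ (¬x4 ∨ (x2 ∨ x4) ∧ x2) ∧ x4) ∧ ¬x2
= ¬¬¬¬¬x4 ∨ x2 ∨ (¬x4 ∨ (x2 ∨ x4) ∧ x2) ∧ ¬x2   (absorption)
= ¬¬¬¬¬x4 ∨ x2 ∨ (¬x4 ∨ x2) ∧ ¬x2   (absorption)
= ¬¬¬x4 ∨ x2 ∨ (¬x4 ∨ x2) ∧ ¬x2   (double negation)
= ¬x4 ∨ x2 ∨ (¬x4 ∨ x2) ∧ ¬x2   (double negation)
= ¬x4 ∨ x2   (absorption)

¬x4 ∨ x2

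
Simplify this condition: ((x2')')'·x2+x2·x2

x2

((x2')')'·x2+x2·x2
= x2'·x2+x2·x2   — double negation
= x2   — distribution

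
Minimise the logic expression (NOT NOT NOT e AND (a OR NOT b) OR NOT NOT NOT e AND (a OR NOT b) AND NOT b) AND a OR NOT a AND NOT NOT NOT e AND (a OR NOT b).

NOT e AND (a OR NOT b)

(NOT NOT NOT e AND (a OR NOT b) OR NOT NOT NOT e AND (a OR NOT b) AND NOT b) AND a OR NOT a AND NOT NOT NOT e AND (a OR NOT b)
= NOT NOT NOT e AND (a OR NOT b) AND a OR NOT a AND NOT NOT NOT e AND (a OR NOT b)   — absorption
= NOT NOT NOT e AND (a OR NOT b)   — distribution
= NOT e AND (a OR NOT b)   — double negation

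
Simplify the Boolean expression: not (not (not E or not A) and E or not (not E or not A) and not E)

not (not (not E or not A) and E or not (not E or not A) and not E)
= not not (not E or not A)
= not E or not A

not E or not A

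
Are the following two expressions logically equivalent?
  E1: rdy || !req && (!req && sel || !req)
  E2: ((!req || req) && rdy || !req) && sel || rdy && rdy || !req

Yes

E1: rdy || !req && (!req && sel || !req)
    = rdy || !req && !req   [absorption]
    = rdy || !req   [idempotence]
E2: ((!req || req) && rdy || !req) && sel || rdy && rdy || !req
    = ((!req || req) && rdy || !req) && sel || rdy || !req   [idempotence]
    = (rdy || !req) && sel || rdy || !req   [complement / identity]
    = rdy || !req   [absorption]
Both reduce to rdy || !req, so they are equivalent.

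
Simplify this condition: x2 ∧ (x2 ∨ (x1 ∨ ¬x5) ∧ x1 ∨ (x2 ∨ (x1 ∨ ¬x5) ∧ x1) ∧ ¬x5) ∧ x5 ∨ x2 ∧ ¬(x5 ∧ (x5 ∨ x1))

x2 ∧ (x2 ∨ (x1 ∨ ¬x5) ∧ x1 ∨ (x2 ∨ (x1 ∨ ¬x5) ∧ x1) ∧ ¬x5) ∧ x5 ∨ x2 ∧ ¬(x5 ∧ (x5 ∨ x1))
= x2 ∧ (x2 ∨ (x1 ∨ ¬x5) ∧ x1) ∧ x5 ∨ x2 ∧ ¬(x5 ∧ (x5 ∨ x1))   — absorption
= x2 ∧ (x2 ∨ (x1 ∨ ¬x5) ∧ x1) ∧ x5 ∨ x2 ∧ ¬x5   — absorption
= x2 ∧ (x2 ∨ x1) ∧ x5 ∨ x2 ∧ ¬x5   — absorption
= x2 ∧ x5 ∨ x2 ∧ ¬x5   — absorption
= x2   — distribution

x2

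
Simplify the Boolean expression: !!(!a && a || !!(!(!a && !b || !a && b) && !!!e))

a && !e

!!(!a && a || !!(!(!a && !b || !a && b) && !!!e))
= !!!!(!(!a && !b || !a && b) && !!!e)   [complement / identity]
= !!(!(!a && !b || !a && b) && !!!e)   [double negation]
= !(!a && !b || !a && b) && !!!e   [double negation]
= !!a && !!!e   [distribution]
= a && !!!e   [double negation]
= a && !e   [double negation]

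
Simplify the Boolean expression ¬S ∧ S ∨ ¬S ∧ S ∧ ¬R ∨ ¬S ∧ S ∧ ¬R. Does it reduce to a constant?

False

¬S ∧ S ∨ ¬S ∧ S ∧ ¬R ∨ ¬S ∧ S ∧ ¬R
= ¬S ∧ S ∨ ¬S ∧ S ∧ ¬R   — idempotence
= ¬S ∧ S   — absorption
= False   — complement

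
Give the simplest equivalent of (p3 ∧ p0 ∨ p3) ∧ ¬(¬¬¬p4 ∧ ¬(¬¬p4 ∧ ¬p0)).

(p3 ∧ p0 ∨ p3) ∧ ¬(¬¬¬p4 ∧ ¬(¬¬p4 ∧ ¬p0))
= (p3 ∧ p0 ∨ p3) ∧ (¬¬p4 ∨ ¬¬p4 ∧ ¬p0)   [De Morgan]
= (p3 ∧ p0 ∨ p3) ∧ ¬¬p4   [absorption]
= p3 ∧ ¬¬p4   [absorption]
= p3 ∧ p4   [double negation]

p3 ∧ p4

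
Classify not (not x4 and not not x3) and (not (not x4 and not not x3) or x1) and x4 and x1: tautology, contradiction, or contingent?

contingent

not (not x4 and not not x3) and (not (not x4 and not not x3) or x1) and x4 and x1
= not (not x4 and not not x3) and x4 and x1   — absorption
= (x4 or not x3) and x4 and x1   — De Morgan
= x4 and x1   — absorption
This depends on x1, x4, so it is not a constant.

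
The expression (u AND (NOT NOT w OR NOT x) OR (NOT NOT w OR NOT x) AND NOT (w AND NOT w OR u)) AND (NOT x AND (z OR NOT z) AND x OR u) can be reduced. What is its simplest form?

(u AND (NOT NOT w OR NOT x) OR (NOT NOT w OR NOT x) AND NOT (w AND NOT w OR u)) AND (NOT x AND (z OR NOT z) AND x OR u)
= (u AND (NOT NOT w OR NOT x) OR (NOT NOT w OR NOT x) AND NOT u) AND (NOT x AND (z OR NOT z) AND x OR u)   — complement / identity
= (NOT NOT w OR NOT x) AND (NOT x AND (z OR NOT z) AND x OR u)   — distribution
= (NOT NOT w OR NOT x) AND (NOT x AND x OR u)   — complement / identity
= (NOT NOT w OR NOT x) AND u   — complement / identity
= (w OR NOT x) AND u   — double negation

(w OR NOT x) AND u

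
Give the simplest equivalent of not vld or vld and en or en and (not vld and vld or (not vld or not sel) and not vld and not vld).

not vld or vld and en or en and (not vld and vld or (not vld or not sel) and not vld and not vld)
= not vld or vld and en or en and (not vld and vld or not vld and not vld)   — absorption
= not vld or vld and en or en and not vld   — distribution
= not vld or en   — distribution

not vld or en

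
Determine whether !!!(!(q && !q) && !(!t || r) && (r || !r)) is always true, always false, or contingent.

!!!(!(q && !q) && !(!t || r) && (r || !r))
= !!!(!(q && !q) && !(!t || r))   (complement / identity)
= !!(q && !q || !t || r)   (De Morgan)
= !!(!t || r)   (complement / identity)
= !t || r   (double negation)
This depends on r, t, so it is not a constant.

contingent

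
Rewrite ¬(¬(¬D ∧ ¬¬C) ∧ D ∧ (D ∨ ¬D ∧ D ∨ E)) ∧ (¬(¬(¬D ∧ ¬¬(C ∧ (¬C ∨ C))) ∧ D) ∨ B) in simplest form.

¬(¬(¬D ∧ ¬¬C) ∧ D ∧ (D ∨ ¬D ∧ D ∨ E)) ∧ (¬(¬(¬D ∧ ¬¬(C ∧ (¬C ∨ C))) ∧ D) ∨ B)
= ¬(¬(¬D ∧ ¬¬C) ∧ D ∧ (D ∨ E)) ∧ (¬(¬(¬D ∧ ¬¬(C ∧ (¬C ∨ C))) ∧ D) ∨ B)   — complement / identity
= ¬(¬(¬D ∧ ¬¬C) ∧ D ∧ (D ∨ E)) ∧ (¬(¬(¬D ∧ ¬¬C) ∧ D) ∨ B)   — complement / identity
= ¬(¬(¬D ∧ ¬¬C) ∧ D) ∧ (¬(¬(¬D ∧ ¬¬C) ∧ D) ∨ B)   — absorption
= ¬(¬(¬D ∧ ¬¬C) ∧ D)   — absorption
= ¬((D ∨ ¬C) ∧ D)   — De Morgan
= ¬D   — absorption

¬D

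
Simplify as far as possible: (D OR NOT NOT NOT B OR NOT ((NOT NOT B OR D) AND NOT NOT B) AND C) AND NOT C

(D OR NOT B) AND NOT C

(D OR NOT NOT NOT B OR NOT ((NOT NOT B OR D) AND NOT NOT B) AND C) AND NOT C
= (D OR NOT NOT NOT B OR NOT NOT NOT B AND C) AND NOT C   (absorption)
= (D OR NOT NOT NOT B) AND NOT C   (absorption)
= (D OR NOT B) AND NOT C   (double negation)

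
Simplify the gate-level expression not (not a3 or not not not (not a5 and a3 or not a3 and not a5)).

not (not a3 or not not not (not a5 and a3 or not a3 and not a5))
= not (not a3 or not (not a5 and a3 or not a3 and not a5))   (double negation)
= not (not a3 or not not a5)   (distribution)
= a3 and not a5   (De Morgan)

a3 and not a5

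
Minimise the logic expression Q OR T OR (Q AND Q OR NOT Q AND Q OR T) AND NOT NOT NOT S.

Q OR T OR (Q AND Q OR NOT Q AND Q OR T) AND NOT NOT NOT S
= Q OR T OR (Q OR T) AND NOT NOT NOT S
= Q OR T OR (Q OR T) AND NOT S
= Q OR T

Q OR T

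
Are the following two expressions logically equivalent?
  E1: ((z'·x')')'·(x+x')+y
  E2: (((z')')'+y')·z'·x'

E1: ((z'·x')')'·(x+x')+y
    = ((z'·x')')'+y
    = z'·x'+y
E2: (((z')')'+y')·z'·x'
    = (z'+y')·z'·x'
    = z'·x'
These differ: at x=1, y=1, z=0, E1 = 1 but E2 = 0.

No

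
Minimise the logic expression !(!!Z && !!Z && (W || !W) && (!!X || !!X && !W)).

!Z || !X

!(!!Z && !!Z && (W || !W) && (!!X || !!X && !W))
= !(!!Z && !!Z && (W || !W) && !!X)   — absorption
= !(!!Z && (W || !W) && !!X)   — idempotence
= !(!!Z && !!X)   — complement / identity
= !Z || !X   — De Morgan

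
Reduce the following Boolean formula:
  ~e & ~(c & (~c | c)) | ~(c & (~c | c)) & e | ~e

~c | ~e

~e & ~(c & (~c | c)) | ~(c & (~c | c)) & e | ~e
= ~(c & (~c | c)) | ~e   (distribution)
= ~c | ~e   (complement / identity)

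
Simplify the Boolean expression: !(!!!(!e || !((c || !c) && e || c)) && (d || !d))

!(!!!(!e || !((c || !c) && e || c)) && (d || !d))
= !!!!(!e || !((c || !c) && e || c))   (complement / identity)
= !!!!(!e || !(e || c))   (complement / identity)
= !!!(e && (e || c))   (De Morgan)
= !(e && (e || c))   (double negation)
= !e   (absorption)

!e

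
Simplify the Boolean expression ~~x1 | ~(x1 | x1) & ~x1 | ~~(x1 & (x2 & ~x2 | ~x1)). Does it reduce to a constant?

~~x1 | ~(x1 | x1) & ~x1 | ~~(x1 & (x2 & ~x2 | ~x1))
= ~~x1 | ~(x1 | x1) & ~x1 | x1 & (x2 & ~x2 | ~x1)   (double negation)
= ~~x1 | ~(x1 | x1) & ~x1 | x1 & ~x1   (complement / identity)
= x1 | ~(x1 | x1) & ~x1 | x1 & ~x1   (double negation)
= x1 | ~x1 & ~x1 | x1 & ~x1   (idempotence)
= x1 | ~x1   (distribution)
= 1   (complement)

1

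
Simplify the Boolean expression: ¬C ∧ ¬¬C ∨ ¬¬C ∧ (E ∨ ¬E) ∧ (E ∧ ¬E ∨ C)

C

¬C ∧ ¬¬C ∨ ¬¬C ∧ (E ∨ ¬E) ∧ (E ∧ ¬E ∨ C)
= ¬C ∧ ¬¬C ∨ ¬¬C ∧ (E ∨ ¬E) ∧ C
= ¬C ∧ ¬¬C ∨ ¬¬C ∧ C
= ¬¬C
= C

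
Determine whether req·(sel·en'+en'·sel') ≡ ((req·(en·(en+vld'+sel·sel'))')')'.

Yes

E1: req·(sel·en'+en'·sel')
    = req·en'   [distribution]
E2: ((req·(en·(en+vld'+sel·sel'))')')'
    = ((req·(en·(en+vld'))')')'   [complement / identity]
    = req·(en·(en+vld'))'   [double negation]
    = req·en'   [absorption]
Both reduce to req·en', so they are equivalent.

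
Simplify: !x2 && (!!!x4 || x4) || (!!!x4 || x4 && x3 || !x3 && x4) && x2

!x2 && (!!!x4 || x4) || (!!!x4 || x4 && x3 || !x3 && x4) && x2
= !x2 && (!!!x4 || x4) || (!!!x4 || x4) && x2   [distribution]
= !!!x4 || x4   [distribution]
= !x4 || x4   [double negation]
= true   [complement]

true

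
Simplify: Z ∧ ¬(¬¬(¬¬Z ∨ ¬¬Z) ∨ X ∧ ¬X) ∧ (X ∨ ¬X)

Z ∧ ¬(¬¬(¬¬Z ∨ ¬¬Z) ∨ X ∧ ¬X) ∧ (X ∨ ¬X)
= Z ∧ ¬(¬(¬Z ∧ ¬Z) ∨ X ∧ ¬X) ∧ (X ∨ ¬X)
= Z ∧ ¬¬(¬Z ∧ ¬Z) ∧ (X ∨ ¬X)
= Z ∧ ¬¬¬Z ∧ (X ∨ ¬X)
= Z ∧ ¬¬¬Z
= Z ∧ ¬Z
= False

False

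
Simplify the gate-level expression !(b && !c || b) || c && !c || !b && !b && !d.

!b

!(b && !c || b) || c && !c || !b && !b && !d
= !(b && !c || b) || !b && !b && !d   [complement / identity]
= !b || !b && !b && !d   [absorption]
= !b || !b && !d   [idempotence]
= !b   [absorption]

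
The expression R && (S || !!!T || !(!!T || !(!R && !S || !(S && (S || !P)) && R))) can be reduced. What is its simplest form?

R && (S || !T)

R && (S || !!!T || !(!!T || !(!R && !S || !(S && (S || !P)) && R)))
= R && (S || !!!T || !(!!T || !(!R && !S || !S && R)))   — absorption
= R && (S || !!!T || !(!!T || !!S))   — distribution
= R && (S || !!!T || !T && !S)   — De Morgan
= R && (S || !T || !T && !S)   — double negation
= R && (S || !T)   — absorption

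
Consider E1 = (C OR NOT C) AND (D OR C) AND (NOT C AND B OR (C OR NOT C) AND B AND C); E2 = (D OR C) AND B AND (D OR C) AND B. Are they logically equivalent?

E1: (C OR NOT C) AND (D OR C) AND (NOT C AND B OR (C OR NOT C) AND B AND C)
    = (C OR NOT C) AND (D OR C) AND (NOT C AND B OR B AND C)   (complement / identity)
    = (C OR NOT C) AND (D OR C) AND B   (distribution)
    = (D OR C) AND B   (complement / identity)
E2: (D OR C) AND B AND (D OR C) AND B
    = (D OR C) AND B   (idempotence)
Both reduce to (D OR C) AND B, so they are equivalent.

Yes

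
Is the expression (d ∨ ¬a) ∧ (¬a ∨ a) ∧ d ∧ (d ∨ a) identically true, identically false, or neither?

neither

(d ∨ ¬a) ∧ (¬a ∨ a) ∧ d ∧ (d ∨ a)
= (d ∨ ¬a) ∧ d ∧ (d ∨ a)   — complement / identity
= (d ∨ ¬a) ∧ d   — absorption
= d   — absorption
This depends on d, so it is not a constant.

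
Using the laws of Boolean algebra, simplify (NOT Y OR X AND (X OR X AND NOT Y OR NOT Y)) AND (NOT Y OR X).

NOT Y OR X

(NOT Y OR X AND (X OR X AND NOT Y OR NOT Y)) AND (NOT Y OR X)
= (NOT Y OR X AND (X OR NOT Y)) AND (NOT Y OR X)   — absorption
= (NOT Y OR X) AND (NOT Y OR X)   — absorption
= NOT Y OR X   — idempotence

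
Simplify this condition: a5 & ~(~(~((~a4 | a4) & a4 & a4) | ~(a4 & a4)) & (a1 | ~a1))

a5 & ~a4

a5 & ~(~(~((~a4 | a4) & a4 & a4) | ~(a4 & a4)) & (a1 | ~a1))
= a5 & ~((~a4 | a4) & a4 & a4 & a4 & a4 & (a1 | ~a1))   — De Morgan
= a5 & ~(a4 & a4 & a4 & a4 & (a1 | ~a1))   — complement / identity
= a5 & ~(a4 & a4 & (a1 | ~a1))   — idempotence
= a5 & ~(a4 & a4)   — complement / identity
= a5 & ~a4   — idempotence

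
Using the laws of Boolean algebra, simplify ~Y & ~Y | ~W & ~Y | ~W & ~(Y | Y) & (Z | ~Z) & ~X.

~Y

~Y & ~Y | ~W & ~Y | ~W & ~(Y | Y) & (Z | ~Z) & ~X
= ~Y & ~Y | ~W & ~Y | ~W & ~(Y | Y) & ~X   [complement / identity]
= ~Y & ~Y | ~W & ~Y | ~W & ~Y & ~X   [idempotence]
= ~Y & ~Y | ~W & ~Y   [absorption]
= (~Y | ~W) & ~Y   [distribution]
= ~Y   [absorption]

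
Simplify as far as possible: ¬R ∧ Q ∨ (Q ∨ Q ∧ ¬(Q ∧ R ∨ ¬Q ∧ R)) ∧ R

Q

¬R ∧ Q ∨ (Q ∨ Q ∧ ¬(Q ∧ R ∨ ¬Q ∧ R)) ∧ R
= ¬R ∧ Q ∨ (Q ∨ Q ∧ ¬R) ∧ R   — distribution
= ¬R ∧ Q ∨ Q ∧ R   — absorption
= Q   — distribution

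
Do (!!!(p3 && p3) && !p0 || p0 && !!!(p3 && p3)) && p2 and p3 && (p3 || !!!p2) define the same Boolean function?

E1: (!!!(p3 && p3) && !p0 || p0 && !!!(p3 && p3)) && p2
    = !!!(p3 && p3) && p2   [distribution]
    = !(p3 && p3) && p2   [double negation]
    = !p3 && p2   [idempotence]
E2: p3 && (p3 || !!!p2)
    = p3 && (p3 || !p2)   [double negation]
    = p3   [absorption]
These differ: at p0=0, p2=0, p3=1, E1 = 0 but E2 = 1.

No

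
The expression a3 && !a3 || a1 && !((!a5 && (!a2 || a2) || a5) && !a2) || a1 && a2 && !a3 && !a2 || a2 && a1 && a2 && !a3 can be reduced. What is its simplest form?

a1 && a2

a3 && !a3 || a1 && !((!a5 && (!a2 || a2) || a5) && !a2) || a1 && a2 && !a3 && !a2 || a2 && a1 && a2 && !a3
= a3 && !a3 || a1 && !((!a5 || a5) && !a2) || a1 && a2 && !a3 && !a2 || a2 && a1 && a2 && !a3   (complement / identity)
= a3 && !a3 || a1 && !!a2 || a1 && a2 && !a3 && !a2 || a2 && a1 && a2 && !a3   (complement / identity)
= a3 && !a3 || a1 && a2 || a1 && a2 && !a3 && !a2 || a2 && a1 && a2 && !a3   (double negation)
= a1 && a2 || a1 && a2 && !a3 && !a2 || a2 && a1 && a2 && !a3   (complement / identity)
= a1 && a2 || a1 && a2 && !a3   (distribution)
= a1 && a2   (absorption)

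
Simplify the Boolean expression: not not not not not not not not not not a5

a5

not not not not not not not not not not a5
= not not not not not not not not a5   — double negation
= not not not not not not a5   — double negation
= not not not not a5   — double negation
= not not a5   — double negation
= a5   — double negation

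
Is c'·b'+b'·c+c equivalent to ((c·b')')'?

No

E1: c'·b'+b'·c+c
    = b'+c   (distribution)
E2: ((c·b')')'
    = c·b'   (double negation)
These differ: at b=0, c=0, E1 = 1 but E2 = 0.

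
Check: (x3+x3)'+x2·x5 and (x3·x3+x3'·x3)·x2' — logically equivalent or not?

No

E1: (x3+x3)'+x2·x5
    = x3'+x2·x5   [idempotence]
E2: (x3·x3+x3'·x3)·x2'
    = x3·x2'   [distribution]
These differ: at x2=0, x3=0, x5=0, E1 = 1 but E2 = 0.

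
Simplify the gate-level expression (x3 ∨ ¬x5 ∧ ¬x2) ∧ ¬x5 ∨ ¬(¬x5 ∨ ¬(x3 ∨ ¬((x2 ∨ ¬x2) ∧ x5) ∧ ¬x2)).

x3 ∨ ¬x5 ∧ ¬x2

(x3 ∨ ¬x5 ∧ ¬x2) ∧ ¬x5 ∨ ¬(¬x5 ∨ ¬(x3 ∨ ¬((x2 ∨ ¬x2) ∧ x5) ∧ ¬x2))
= (x3 ∨ ¬x5 ∧ ¬x2) ∧ ¬x5 ∨ x5 ∧ (x3 ∨ ¬((x2 ∨ ¬x2) ∧ x5) ∧ ¬x2)
= (x3 ∨ ¬x5 ∧ ¬x2) ∧ ¬x5 ∨ x5 ∧ (x3 ∨ ¬x5 ∧ ¬x2)
= x3 ∨ ¬x5 ∧ ¬x2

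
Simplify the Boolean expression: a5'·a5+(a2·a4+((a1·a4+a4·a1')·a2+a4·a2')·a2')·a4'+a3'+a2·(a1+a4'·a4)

a5'·a5+(a2·a4+((a1·a4+a4·a1')·a2+a4·a2')·a2')·a4'+a3'+a2·(a1+a4'·a4)
= (a2·a4+((a1·a4+a4·a1')·a2+a4·a2')·a2')·a4'+a3'+a2·(a1+a4'·a4)   [complement / identity]
= (a2·a4+(a4·a2+a4·a2')·a2')·a4'+a3'+a2·(a1+a4'·a4)   [distribution]
= (a2·a4+a4·a2')·a4'+a3'+a2·(a1+a4'·a4)   [distribution]
= a4·a4'+a3'+a2·(a1+a4'·a4)   [distribution]
= a3'+a2·(a1+a4'·a4)   [complement / identity]
= a3'+a2·a1   [complement / identity]

a3'+a2·a1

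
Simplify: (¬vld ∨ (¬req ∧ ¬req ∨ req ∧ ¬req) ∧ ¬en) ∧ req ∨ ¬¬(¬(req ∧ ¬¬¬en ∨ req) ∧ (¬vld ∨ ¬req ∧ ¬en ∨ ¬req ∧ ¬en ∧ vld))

(¬vld ∨ (¬req ∧ ¬req ∨ req ∧ ¬req) ∧ ¬en) ∧ req ∨ ¬¬(¬(req ∧ ¬¬¬en ∨ req) ∧ (¬vld ∨ ¬req ∧ ¬en ∨ ¬req ∧ ¬en ∧ vld))
= (¬vld ∨ (¬req ∧ ¬req ∨ req ∧ ¬req) ∧ ¬en) ∧ req ∨ ¬¬(¬(req ∧ ¬en ∨ req) ∧ (¬vld ∨ ¬req ∧ ¬en ∨ ¬req ∧ ¬en ∧ vld))
= (¬vld ∨ ¬req ∧ ¬en) ∧ req ∨ ¬¬(¬(req ∧ ¬en ∨ req) ∧ (¬vld ∨ ¬req ∧ ¬en ∨ ¬req ∧ ¬en ∧ vld))
= (¬vld ∨ ¬req ∧ ¬en) ∧ req ∨ ¬¬(¬req ∧ (¬vld ∨ ¬req ∧ ¬en ∨ ¬req ∧ ¬en ∧ vld))
= (¬vld ∨ ¬req ∧ ¬en) ∧ req ∨ ¬¬(¬req ∧ (¬vld ∨ ¬req ∧ ¬en))
= (¬vld ∨ ¬req ∧ ¬en) ∧ req ∨ ¬req ∧ (¬vld ∨ ¬req ∧ ¬en)
= ¬vld ∨ ¬req ∧ ¬en

¬vld ∨ ¬req ∧ ¬en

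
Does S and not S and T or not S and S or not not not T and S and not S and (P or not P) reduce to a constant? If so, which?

yes, False

S and not S and T or not S and S or not not not T and S and not S and (P or not P)
= S and not S and T or not S and S or not T and S and not S and (P or not P)   [double negation]
= S and not S and T or not S and S or not T and S and not S   [complement / identity]
= S and not S and T or not T and S and not S   [complement / identity]
= S and not S   [distribution]
= False   [complement]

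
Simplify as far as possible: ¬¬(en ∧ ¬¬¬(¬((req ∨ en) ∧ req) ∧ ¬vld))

¬¬(en ∧ ¬¬¬(¬((req ∨ en) ∧ req) ∧ ¬vld))
= ¬¬(en ∧ ¬¬((req ∨ en) ∧ req ∨ vld))   [De Morgan]
= en ∧ ¬¬((req ∨ en) ∧ req ∨ vld)   [double negation]
= en ∧ ¬¬(req ∨ vld)   [absorption]
= en ∧ (req ∨ vld)   [double negation]

en ∧ (req ∨ vld)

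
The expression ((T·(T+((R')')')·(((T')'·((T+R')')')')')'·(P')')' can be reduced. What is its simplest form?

((T·(T+((R')')')·(((T')'·((T+R')')')')')'·(P')')'
= T·(T+((R')')')·(((T')'·((T+R')')')')'+P'   — De Morgan
= T·(T+((R')')')·(T'+(T+R')')'+P'   — De Morgan
= T·(T+R')·(T'+(T+R')')'+P'   — double negation
= T·(T+R')·T·(T+R')+P'   — De Morgan
= T·(T+R')+P'   — idempotence
= T+P'   — absorption

T+P'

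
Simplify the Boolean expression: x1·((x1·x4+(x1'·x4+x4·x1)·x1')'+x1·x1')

x1·x4'

x1·((x1·x4+(x1'·x4+x4·x1)·x1')'+x1·x1')
= x1·((x1·x4+x4·x1')'+x1·x1')
= x1·(x4'+x1·x1')
= x1·x4'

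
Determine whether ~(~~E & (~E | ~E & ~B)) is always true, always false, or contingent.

~(~~E & (~E | ~E & ~B))
= ~(~~E & ~E)
= ~E | E
= 1

always true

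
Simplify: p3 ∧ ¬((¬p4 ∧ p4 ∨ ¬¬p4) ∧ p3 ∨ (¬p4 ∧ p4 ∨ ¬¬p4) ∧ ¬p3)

p3 ∧ ¬p4

p3 ∧ ¬((¬p4 ∧ p4 ∨ ¬¬p4) ∧ p3 ∨ (¬p4 ∧ p4 ∨ ¬¬p4) ∧ ¬p3)
= p3 ∧ ¬(¬p4 ∧ p4 ∨ ¬¬p4)   [distribution]
= p3 ∧ ¬¬¬p4   [complement / identity]
= p3 ∧ ¬p4   [double negation]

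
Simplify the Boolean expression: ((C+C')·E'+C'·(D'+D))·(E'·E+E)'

E'

((C+C')·E'+C'·(D'+D))·(E'·E+E)'
= ((C+C')·E'+C'·(D'+D))·E'   (complement / identity)
= ((C+C')·E'+C')·E'   (complement / identity)
= (E'+C')·E'   (complement / identity)
= E'   (absorption)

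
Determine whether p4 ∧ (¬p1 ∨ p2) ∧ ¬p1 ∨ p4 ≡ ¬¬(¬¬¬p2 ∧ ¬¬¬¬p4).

No

E1: p4 ∧ (¬p1 ∨ p2) ∧ ¬p1 ∨ p4
    = p4 ∧ ¬p1 ∨ p4   — absorption
    = p4   — absorption
E2: ¬¬(¬¬¬p2 ∧ ¬¬¬¬p4)
    = ¬¬¬p2 ∧ ¬¬¬¬p4   — double negation
    = ¬¬¬p2 ∧ ¬¬p4   — double negation
    = ¬p2 ∧ ¬¬p4   — double negation
    = ¬p2 ∧ p4   — double negation
These differ: at p1=0, p2=1, p4=1, E1 = 1 but E2 = 0.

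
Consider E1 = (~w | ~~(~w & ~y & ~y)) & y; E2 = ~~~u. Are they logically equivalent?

No

E1: (~w | ~~(~w & ~y & ~y)) & y
    = (~w | ~w & ~y & ~y) & y
    = (~w | ~w & ~y) & y
    = ~w & y
E2: ~~~u
    = ~u
These differ: at u=0, w=0, y=0, E1 = 0 but E2 = 1.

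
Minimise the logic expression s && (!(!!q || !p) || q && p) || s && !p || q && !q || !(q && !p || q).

s && (!(!!q || !p) || q && p) || s && !p || q && !q || !(q && !p || q)
= s && (!q && p || q && p) || s && !p || q && !q || !(q && !p || q)   [De Morgan]
= s && (!q && p || q && p) || s && !p || q && !q || !q   [absorption]
= s && p || s && !p || q && !q || !q   [distribution]
= s && p || s && !p || !q   [complement / identity]
= s || !q   [distribution]

s || !q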